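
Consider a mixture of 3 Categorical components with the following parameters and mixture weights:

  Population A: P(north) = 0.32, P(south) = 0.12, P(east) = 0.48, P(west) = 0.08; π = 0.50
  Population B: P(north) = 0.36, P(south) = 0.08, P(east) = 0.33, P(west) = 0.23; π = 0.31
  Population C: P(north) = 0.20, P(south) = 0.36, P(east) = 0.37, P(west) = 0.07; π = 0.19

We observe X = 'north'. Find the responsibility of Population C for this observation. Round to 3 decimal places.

By Bayes' theorem, P(k | x) = w_k f_k(x) / Σ_j w_j f_j(x).
Evaluate each component's likelihood at the observed value:
  p_A = 0.32
  p_B = 0.36
  p_C = 0.2
Multiply by the mixture weights:
  w_A·p_A = 0.50 × 0.32 = 0.16
  w_B·p_B = 0.31 × 0.36 = 0.1116
  w_C·p_C = 0.19 × 0.2 = 0.038
Evidence: 0.16 + 0.1116 + 0.038 = 0.3096
So the posterior for Population C is 0.038 / 0.3096 ≈ 0.123.

0.123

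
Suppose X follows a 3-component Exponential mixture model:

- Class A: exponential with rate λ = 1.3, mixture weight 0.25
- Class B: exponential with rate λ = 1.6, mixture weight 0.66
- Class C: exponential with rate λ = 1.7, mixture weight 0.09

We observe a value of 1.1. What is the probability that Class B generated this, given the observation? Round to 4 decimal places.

0.6419

By Bayes' theorem, P(k | x) = w_k f_k(x) / Σ_j w_j f_j(x).
Exponential densities:
  L_A = 0.311102
  L_B = 0.275272
  L_C = 0.26201
Weight by the priors:
  w_A·L_A = 0.25 × 0.311102 = 0.0777754
  w_B·L_B = 0.66 × 0.275272 = 0.181679
  w_C·L_C = 0.09 × 0.26201 = 0.0235809
Normaliser: 0.0777754 + 0.181679 + 0.0235809 = 0.283036
P(Class B | x) = 0.181679 / 0.283036 ≈ 0.6419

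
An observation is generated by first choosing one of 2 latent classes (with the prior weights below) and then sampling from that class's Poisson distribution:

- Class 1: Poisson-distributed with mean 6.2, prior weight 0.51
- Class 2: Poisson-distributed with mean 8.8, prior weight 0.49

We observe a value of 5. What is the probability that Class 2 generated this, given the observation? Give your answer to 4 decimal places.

By Bayes' theorem, P(k | x) = P(Z=k) f_k(x) / Σ_j P(Z=j) f_j(x).
Poisson probabilities:
  p_1 = e^(−6.2)·6.2^5/5! = 0.154936
  p_2 = e^(−8.8)·8.8^5/5! = 0.0662889
Prior × likelihood for each component:
  P(Z=1)·p_1 = 0.51 × 0.154936 = 0.0790172
  P(Z=2)·p_2 = 0.49 × 0.0662889 = 0.0324816
Normaliser: 0.0790172 + 0.0324816 = 0.111499
P(Class 2 | the observation) = 0.0324816 / 0.111499 ≈ 0.2913

0.2913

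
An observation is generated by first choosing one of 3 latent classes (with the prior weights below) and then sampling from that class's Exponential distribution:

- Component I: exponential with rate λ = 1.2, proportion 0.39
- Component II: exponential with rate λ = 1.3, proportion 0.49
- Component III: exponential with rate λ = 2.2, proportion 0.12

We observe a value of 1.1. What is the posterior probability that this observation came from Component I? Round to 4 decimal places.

0.4154

The responsibility of component k is P(Z=k) f_k(x) divided by Σ_j P(Z=j) f_j(x).
Exponential densities:
  p_I = 1.2·e^(−1.2·1.1) = 1.2·e^(−1.3200) = 0.320562
  p_II = 1.3·e^(−1.3·1.1) = 1.3·e^(−1.4300) = 0.311102
  p_III = 2.2·e^(−2.2·1.1) = 2.2·e^(−2.4200) = 0.195628
Multiply by the mixture weights:
  P(Z=I)·p_I = 0.39 × 0.320562 = 0.125019
  P(Z=II)·p_II = 0.49 × 0.311102 = 0.15244
  P(Z=III)·p_III = 0.12 × 0.195628 = 0.0234753
Evidence: 0.125019 + 0.15244 + 0.0234753 = 0.300934
P(Component I | the observation) ≈ 0.4154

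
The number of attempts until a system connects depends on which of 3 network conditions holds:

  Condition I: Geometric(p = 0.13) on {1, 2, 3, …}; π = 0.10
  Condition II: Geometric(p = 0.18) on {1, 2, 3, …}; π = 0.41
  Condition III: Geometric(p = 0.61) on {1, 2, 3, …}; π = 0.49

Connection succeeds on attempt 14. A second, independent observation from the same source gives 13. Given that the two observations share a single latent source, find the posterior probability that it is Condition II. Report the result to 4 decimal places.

Apply Bayes' rule: the posterior for each component is proportional to its prior times its likelihood at x.
Since both observations come from the same component, the likelihood for component k is f_k(x₁)·f_k(x₂).
  f_I = [0.0212664] × [0.0244441] = 0.000519838
  f_II = [0.0136412] × [0.0166356] = 0.00022693
  f_III = [2.94557e-06] × [7.55275e-06] = 2.22472e-11
Multiply by the mixture weights:
  P(Z=I)·f_I = 0.10 × 0.000519838 = 5.19838e-05
  P(Z=II)·f_II = 0.41 × 0.00022693 = 9.30412e-05
  P(Z=III)·f_III = 0.49 × 2.22472e-11 = 1.09011e-11
Denominator: 5.19838e-05 + 9.30412e-05 + 1.09011e-11 = 0.000145025
P(Condition II | x₁, x₂) ≈ 0.6416

0.6416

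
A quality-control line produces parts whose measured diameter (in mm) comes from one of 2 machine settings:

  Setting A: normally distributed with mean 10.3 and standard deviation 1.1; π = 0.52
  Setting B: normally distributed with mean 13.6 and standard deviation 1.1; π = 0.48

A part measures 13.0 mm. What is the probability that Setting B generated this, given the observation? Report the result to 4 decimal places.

0.9418

P(component k | x) = w_k·f_k(x) / marginal(x), where marginal(x) = Σ_j w_j·f_j(x).
Evaluate each component's likelihood at the observed value:
  f_A = (1/(1.1·√(2π)))·exp(−(13.0−10.3)²/(2·1.1²)) = 0.362675·exp(-3.01240) = 0.0178341
  f_B = (1/(1.1·√(2π)))·exp(−(13.0−13.6)²/(2·1.1²)) = 0.362675·exp(-0.14876) = 0.312544
Weight by the priors:
  w_A·f_A = 0.52 × 0.0178341 = 0.00927371
  w_B·f_B = 0.48 × 0.312544 = 0.150021
Normaliser: 0.00927371 + 0.150021 = 0.159295
So the posterior for Setting B is 0.150021 / 0.159295 ≈ 0.9418.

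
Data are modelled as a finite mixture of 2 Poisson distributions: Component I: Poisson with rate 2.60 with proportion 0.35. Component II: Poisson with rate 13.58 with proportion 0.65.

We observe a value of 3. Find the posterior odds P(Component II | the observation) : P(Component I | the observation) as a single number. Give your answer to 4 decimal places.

0.0045

The posterior odds equal the prior odds times the likelihood ratio: (π_i/π_j)·(f_i(x)/f_j(x)).
Component likelihoods at x = 3:
  L_I = e^(−2.60)·2.60^3/3! = 0.217572
  L_II = e^(−13.58)·13.58^3/3! = 0.000528237
0.000343354 / 0.0761502 ≈ 0.0045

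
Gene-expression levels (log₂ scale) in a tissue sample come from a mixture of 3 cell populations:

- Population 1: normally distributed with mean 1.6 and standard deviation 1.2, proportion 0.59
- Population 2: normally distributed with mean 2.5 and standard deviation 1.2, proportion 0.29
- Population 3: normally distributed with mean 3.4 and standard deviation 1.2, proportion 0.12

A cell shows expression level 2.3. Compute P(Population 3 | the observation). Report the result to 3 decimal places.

Posterior ∝ prior × likelihood, so P(k | x) ∝ w_k f_k(x); normalise over all components.
Evaluate each component's likelihood at the observed value:
  L_1 = 0.280439
  L_2 = 0.327866
  L_3 = 0.218406
Weight by the priors:
  w_1·L_1 = 0.59 × 0.280439 = 0.165459
  w_2·L_2 = 0.29 × 0.327866 = 0.0950813
  w_3·L_3 = 0.12 × 0.218406 = 0.0262087
Sum: 0.165459 + 0.0950813 + 0.0262087 = 0.286749
P(Population 3 | data) = 0.0262087 / 0.286749 ≈ 0.091

0.091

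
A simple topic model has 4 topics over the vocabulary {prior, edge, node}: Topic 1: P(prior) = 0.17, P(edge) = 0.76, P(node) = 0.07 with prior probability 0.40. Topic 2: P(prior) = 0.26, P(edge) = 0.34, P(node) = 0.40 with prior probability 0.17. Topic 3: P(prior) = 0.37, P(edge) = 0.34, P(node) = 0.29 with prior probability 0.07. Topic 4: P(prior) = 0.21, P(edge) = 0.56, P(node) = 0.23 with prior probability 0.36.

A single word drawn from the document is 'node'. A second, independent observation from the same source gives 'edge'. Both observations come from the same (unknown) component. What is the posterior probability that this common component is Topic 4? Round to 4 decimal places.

0.4747

Apply Bayes' rule: the posterior for each component is proportional to its prior times its likelihood at x.
Since both observations come from the same component, the likelihood for component k is f_k(x₁)·f_k(x₂).
  L_1 = [0.07] × [0.76] = 0.0532
  L_2 = [0.4] × [0.34] = 0.136
  L_3 = [0.29] × [0.34] = 0.0986
  L_4 = [0.23] × [0.56] = 0.1288
Prior × likelihood for each component:
  P(Z=1)·L_1 = 0.40 × 0.0532 = 0.02128
  P(Z=2)·L_2 = 0.17 × 0.136 = 0.02312
  P(Z=3)·L_3 = 0.07 × 0.0986 = 0.006902
  P(Z=4)·L_4 = 0.36 × 0.1288 = 0.046368
Sum: 0.02128 + 0.02312 + 0.006902 + 0.046368 = 0.09767
Responsibility of Topic 4: 0.046368 / 0.09767 ≈ 0.4747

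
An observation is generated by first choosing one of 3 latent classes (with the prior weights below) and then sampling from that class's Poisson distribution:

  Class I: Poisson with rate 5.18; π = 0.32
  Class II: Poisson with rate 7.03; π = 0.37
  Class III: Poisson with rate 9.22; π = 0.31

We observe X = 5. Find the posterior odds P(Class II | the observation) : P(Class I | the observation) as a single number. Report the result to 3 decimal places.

Only the two components matter; the odds are (P(Z=i) f_i(x)) / (P(Z=j) f_j(x)).
Component likelihoods at x = 5:
  L_I = e^(−5.18)·5.18^5/5! = 0.174913
  L_II = e^(−7.03)·7.03^5/5! = 0.126621
  L_III = e^(−9.22)·9.22^5/5! = 0.0549893
0.0468497 / 0.0559722 ≈ 0.837

0.837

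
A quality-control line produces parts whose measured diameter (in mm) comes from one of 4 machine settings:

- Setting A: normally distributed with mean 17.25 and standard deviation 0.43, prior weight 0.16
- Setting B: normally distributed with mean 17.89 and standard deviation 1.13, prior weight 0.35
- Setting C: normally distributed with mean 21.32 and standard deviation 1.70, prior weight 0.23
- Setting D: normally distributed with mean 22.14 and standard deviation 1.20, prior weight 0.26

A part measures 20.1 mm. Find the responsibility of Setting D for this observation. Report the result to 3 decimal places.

Posterior ∝ prior × likelihood, so P(k | x) ∝ w_k f_k(x); normalise over all components.
Evaluate each component's likelihood at the observed value:
  L_A = 2.68131e-10
  L_B = 0.0521496
  L_C = 0.181396
  L_D = 0.0783742
Unnormalised posteriors:
  w_A·L_A = 0.16 × 2.68131e-10 = 4.2901e-11
  w_B·L_B = 0.35 × 0.0521496 = 0.0182523
  w_C·L_C = 0.23 × 0.181396 = 0.041721
  w_D·L_D = 0.26 × 0.0783742 = 0.0203773
Evidence: 4.2901e-11 + 0.0182523 + 0.041721 + 0.0203773 = 0.0803506
P(Setting D | data) ≈ 0.254

0.254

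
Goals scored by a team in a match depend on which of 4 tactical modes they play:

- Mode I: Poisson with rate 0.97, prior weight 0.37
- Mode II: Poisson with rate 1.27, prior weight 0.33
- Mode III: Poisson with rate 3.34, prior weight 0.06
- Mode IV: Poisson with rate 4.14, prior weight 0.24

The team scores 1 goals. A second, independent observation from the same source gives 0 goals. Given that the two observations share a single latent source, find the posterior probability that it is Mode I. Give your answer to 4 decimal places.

Posterior ∝ prior × likelihood, so P(k | x) ∝ P(Z=k) f_k(x); normalise over all components.
Since both observations come from the same component, the likelihood for component k is f_k(x₁)·f_k(x₂).
  f_I = [e^(−0.97)·0.97^1/1! = 0.367711] × [0.379083] = 0.139393
  f_II = [e^(−1.27)·1.27^1/1! = 0.356656] × [0.280832] = 0.10016
  f_III = [e^(−3.34)·3.34^1/1! = 0.118359] × [0.035437] = 0.0041943
  f_IV = [e^(−4.14)·4.14^1/1! = 0.0659206] × [0.0159229] = 0.00104964
Prior × likelihood for each component:
  P(Z=I)·f_I = 0.37 × 0.139393 = 0.0515753
  P(Z=II)·f_II = 0.33 × 0.10016 = 0.0330529
  P(Z=III)·f_III = 0.06 × 0.0041943 = 0.000251658
  P(Z=IV)·f_IV = 0.24 × 0.00104964 = 0.000251915
Marginal: 0.0515753 + 0.0330529 + 0.000251658 + 0.000251915 = 0.0851318
So the posterior for Mode I is 0.0515753 / 0.0851318 ≈ 0.6058.

0.6058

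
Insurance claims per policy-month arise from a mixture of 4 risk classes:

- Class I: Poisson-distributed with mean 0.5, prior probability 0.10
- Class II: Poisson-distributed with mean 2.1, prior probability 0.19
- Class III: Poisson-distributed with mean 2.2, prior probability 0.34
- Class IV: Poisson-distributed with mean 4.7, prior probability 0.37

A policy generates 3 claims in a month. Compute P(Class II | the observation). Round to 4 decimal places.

The responsibility of component k is P(Z=k) f_k(x) divided by Σ_j P(Z=j) f_j(x).
Component likelihoods at x = 3 claims:
  p_I = 0.0126361
  p_II = 0.189011
  p_III = 0.196639
  p_IV = 0.157383
Unnormalised posteriors:
  P(Z=I)·p_I = 0.10 × 0.0126361 = 0.00126361
  P(Z=II)·p_II = 0.19 × 0.189011 = 0.0359122
  P(Z=III)·p_III = 0.34 × 0.196639 = 0.0668571
  P(Z=IV)·p_IV = 0.37 × 0.157383 = 0.0582318
Denominator: 0.00126361 + 0.0359122 + 0.0668571 + 0.0582318 = 0.162265
P(Class II | data) ≈ 0.2213

0.2213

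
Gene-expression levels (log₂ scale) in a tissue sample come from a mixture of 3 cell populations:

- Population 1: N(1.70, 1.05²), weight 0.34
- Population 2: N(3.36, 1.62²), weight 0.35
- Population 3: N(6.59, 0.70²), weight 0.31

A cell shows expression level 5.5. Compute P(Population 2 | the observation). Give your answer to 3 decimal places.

0.406

Apply Bayes' rule: the posterior for each component is proportional to its prior times its likelihood at x.
Normal densities:
  p_1 = 0.000544043
  p_2 = 0.102913
  p_3 = 0.169549
Unnormalised posteriors:
  P(Z=1)·p_1 = 0.34 × 0.000544043 = 0.000184975
  P(Z=2)·p_2 = 0.35 × 0.102913 = 0.0360196
  P(Z=3)·p_3 = 0.31 × 0.169549 = 0.0525603
Denominator: 0.000184975 + 0.0360196 + 0.0525603 = 0.0887649
Responsibility of Population 2: 0.0360196 / 0.0887649 ≈ 0.406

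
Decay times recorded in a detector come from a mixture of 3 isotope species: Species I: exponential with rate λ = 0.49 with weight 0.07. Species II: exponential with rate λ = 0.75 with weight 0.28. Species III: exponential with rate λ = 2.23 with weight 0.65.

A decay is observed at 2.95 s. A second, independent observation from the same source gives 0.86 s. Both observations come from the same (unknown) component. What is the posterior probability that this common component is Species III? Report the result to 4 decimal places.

0.0537

P(component k | x) = π_k·f_k(x) / marginal(x), where marginal(x) = Σ_j π_j·f_j(x).
Since both observations come from the same component, the likelihood for component k is f_k(x₁)·f_k(x₂).
  f_I = [0.49·e^(−0.49·2.95) = 0.49·e^(−1.4455) = 0.115458] × [0.321503] = 0.03712
  f_II = [0.75·e^(−0.75·2.95) = 0.75·e^(−2.2125) = 0.0820701] × [0.393497] = 0.0322943
  f_III = [2.23·e^(−2.23·2.95) = 2.23·e^(−6.5785) = 0.00309955] × [0.327654] = 0.00101558
Prior × likelihood for each component:
  π_I·f_I = 0.07 × 0.03712 = 0.0025984
  π_II·f_II = 0.28 × 0.0322943 = 0.00904241
  π_III·f_III = 0.65 × 0.00101558 = 0.000660126
Marginal: 0.0025984 + 0.00904241 + 0.000660126 = 0.0123009
So the posterior for Species III is 0.000660126 / 0.0123009 ≈ 0.0537.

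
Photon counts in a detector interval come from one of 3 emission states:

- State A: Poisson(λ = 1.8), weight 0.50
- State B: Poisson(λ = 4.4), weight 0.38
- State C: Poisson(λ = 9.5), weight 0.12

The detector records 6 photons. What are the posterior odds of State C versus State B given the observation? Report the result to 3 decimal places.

0.195

Posterior odds = (π_i f_i(x)) / (π_j f_j(x)); the normalising sum cancels.
Evaluate each component's likelihood at the observed value:
  p_A = 0.00780859
  p_B = 0.123734
  p_C = 0.0764208
Odds = (0.12/0.38) × (0.0764208/0.123734) = 0.315789 × 0.617623 ≈ 0.195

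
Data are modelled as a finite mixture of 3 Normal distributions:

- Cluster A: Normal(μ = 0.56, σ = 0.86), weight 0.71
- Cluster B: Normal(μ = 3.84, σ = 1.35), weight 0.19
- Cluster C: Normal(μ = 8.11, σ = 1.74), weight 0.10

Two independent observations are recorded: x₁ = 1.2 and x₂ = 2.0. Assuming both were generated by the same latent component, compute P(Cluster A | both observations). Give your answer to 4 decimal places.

Apply Bayes' rule: the posterior for each component is proportional to its prior times its likelihood at x.
Since both observations come from the same component, the likelihood for component k is f_k(x₁)·f_k(x₂).
  L_A = [0.351684] × [0.114183] = 0.0401563
  L_B = [0.0436679] × [0.116732] = 0.00509743
  L_C = [8.62471e-05] × [0.000481733] = 4.15481e-08
Prior × likelihood for each component:
  w_A·L_A = 0.71 × 0.0401563 = 0.028511
  w_B·L_B = 0.19 × 0.00509743 = 0.000968511
  w_C·L_C = 0.10 × 4.15481e-08 = 4.15481e-09
Evidence: 0.028511 + 0.000968511 + 4.15481e-09 = 0.0294795
P(Cluster A | x₁,x₂) ≈ 0.9671

0.9671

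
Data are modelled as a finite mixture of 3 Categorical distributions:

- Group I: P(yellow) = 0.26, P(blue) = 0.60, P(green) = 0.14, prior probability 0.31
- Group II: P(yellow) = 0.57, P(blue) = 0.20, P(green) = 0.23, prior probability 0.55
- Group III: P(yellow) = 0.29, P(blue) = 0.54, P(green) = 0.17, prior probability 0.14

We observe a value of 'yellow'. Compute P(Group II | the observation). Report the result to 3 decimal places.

P(component k | x) = w_k·f_k(x) / marginal(x), where marginal(x) = Σ_j w_j·f_j(x).
Categorical probabilities:
  L_I = P(yellow | comp) = 0.26
  L_II = P(yellow | comp) = 0.57
  L_III = P(yellow | comp) = 0.29
Weight by the priors:
  w_I·L_I = 0.31 × 0.26 = 0.0806
  w_II·L_II = 0.55 × 0.57 = 0.3135
  w_III·L_III = 0.14 × 0.29 = 0.0406
Marginal: 0.0806 + 0.3135 + 0.0406 = 0.4347
Responsibility of Group II: 0.3135 / 0.4347 ≈ 0.721

0.721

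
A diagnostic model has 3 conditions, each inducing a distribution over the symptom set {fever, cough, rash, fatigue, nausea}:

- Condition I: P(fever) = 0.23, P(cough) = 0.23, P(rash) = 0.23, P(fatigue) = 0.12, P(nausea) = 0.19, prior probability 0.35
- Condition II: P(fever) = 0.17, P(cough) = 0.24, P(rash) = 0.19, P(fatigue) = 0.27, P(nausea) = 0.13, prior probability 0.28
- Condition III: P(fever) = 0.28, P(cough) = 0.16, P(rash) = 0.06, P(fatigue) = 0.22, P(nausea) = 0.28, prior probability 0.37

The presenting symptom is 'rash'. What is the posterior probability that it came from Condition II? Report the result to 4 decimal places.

0.3412

By Bayes' theorem, P(k | x) = P(Z=k) f_k(x) / Σ_j P(Z=j) f_j(x).
Evaluate each component's likelihood at the observed value:
  f_I = P(rash | comp) = 0.23
  f_II = P(rash | comp) = 0.19
  f_III = P(rash | comp) = 0.06
Unnormalised posteriors:
  P(Z=I)·f_I = 0.35 × 0.23 = 0.0805
  P(Z=II)·f_II = 0.28 × 0.19 = 0.0532
  P(Z=III)·f_III = 0.37 × 0.06 = 0.0222
Marginal: 0.0805 + 0.0532 + 0.0222 = 0.1559
Responsibility of Condition II: 0.0532 / 0.1559 ≈ 0.3412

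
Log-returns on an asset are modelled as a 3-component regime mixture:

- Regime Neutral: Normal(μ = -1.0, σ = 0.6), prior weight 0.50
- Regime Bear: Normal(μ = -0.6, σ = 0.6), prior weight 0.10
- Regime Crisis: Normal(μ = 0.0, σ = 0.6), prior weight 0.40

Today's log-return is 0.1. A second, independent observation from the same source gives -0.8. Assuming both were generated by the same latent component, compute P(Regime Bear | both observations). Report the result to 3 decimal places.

P(component k | x) = w_k·f_k(x) / marginal(x), where marginal(x) = Σ_j w_j·f_j(x).
Since both observations come from the same component, the likelihood for component k is f_k(x₁)·f_k(x₂).
  f_Neutral = [0.123852] × [0.628972] = 0.0778994
  f_Bear = [0.336664] × [0.628972] = 0.211753
  f_Crisis = [0.655733] × [0.27335] = 0.179245
Weight by the priors:
  w_Neutral·f_Neutral = 0.50 × 0.0778994 = 0.0389497
  w_Bear·f_Bear = 0.10 × 0.211753 = 0.0211753
  w_Crisis·f_Crisis = 0.40 × 0.179245 = 0.0716979
Denominator: 0.0389497 + 0.0211753 + 0.0716979 = 0.131823
P(Regime Bear | x) ≈ 0.161

0.161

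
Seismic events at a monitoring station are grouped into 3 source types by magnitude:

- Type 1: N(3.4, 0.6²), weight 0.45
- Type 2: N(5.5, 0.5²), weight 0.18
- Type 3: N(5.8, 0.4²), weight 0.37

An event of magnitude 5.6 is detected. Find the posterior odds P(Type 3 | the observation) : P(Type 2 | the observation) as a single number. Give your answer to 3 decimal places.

Posterior odds = (π_i f_i(x)) / (π_j f_j(x)); the normalising sum cancels.
Evaluate each component's likelihood at the observed value:
  L_1 = 0.000800451
  L_2 = 0.782085
  L_3 = 0.880163
Odds = (0.37/0.18) × (0.880163/0.782085) = 2.05556 × 1.12541 ≈ 2.313

2.313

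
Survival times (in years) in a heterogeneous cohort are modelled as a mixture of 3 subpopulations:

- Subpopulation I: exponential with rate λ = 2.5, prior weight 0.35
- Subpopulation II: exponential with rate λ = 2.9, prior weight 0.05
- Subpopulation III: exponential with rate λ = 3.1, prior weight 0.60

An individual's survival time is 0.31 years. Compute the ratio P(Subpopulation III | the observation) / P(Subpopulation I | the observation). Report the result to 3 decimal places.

1.765

Posterior odds = (w_i f_i(x)) / (w_j f_j(x)); the normalising sum cancels.
Evaluate each component's likelihood at the observed value:
  L_I = 2.5·e^(−2.5·0.31) = 2.5·e^(−0.7750) = 1.15176
  L_II = 2.9·e^(−2.9·0.31) = 2.9·e^(−0.8990) = 1.18023
  L_III = 3.1·e^(−3.1·0.31) = 3.1·e^(−0.9610) = 1.18578
Posterior odds = (w_III·L_III) / (w_I·L_I) = (0.60·1.18578) / (0.35·1.15176) = 0.711469 / 0.403116 ≈ 1.765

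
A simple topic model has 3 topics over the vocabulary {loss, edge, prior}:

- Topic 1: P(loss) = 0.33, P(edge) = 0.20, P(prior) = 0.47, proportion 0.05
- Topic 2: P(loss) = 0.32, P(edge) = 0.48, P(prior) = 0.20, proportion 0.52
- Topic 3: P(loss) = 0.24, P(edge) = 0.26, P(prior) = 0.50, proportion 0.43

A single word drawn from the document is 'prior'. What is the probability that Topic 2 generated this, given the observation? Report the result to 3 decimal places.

0.304

Apply Bayes' rule: the posterior for each component is proportional to its prior times its likelihood at x.
Categorical probabilities:
  f_1 = P(prior | comp) = 0.47
  f_2 = P(prior | comp) = 0.20
  f_3 = P(prior | comp) = 0.50
Prior × likelihood for each component:
  π_1·f_1 = 0.05 × 0.47 = 0.0235
  π_2·f_2 = 0.52 × 0.2 = 0.104
  π_3·f_3 = 0.43 × 0.5 = 0.215
Denominator: 0.0235 + 0.104 + 0.215 = 0.3425
So the posterior for Topic 2 is 0.104 / 0.3425 ≈ 0.304.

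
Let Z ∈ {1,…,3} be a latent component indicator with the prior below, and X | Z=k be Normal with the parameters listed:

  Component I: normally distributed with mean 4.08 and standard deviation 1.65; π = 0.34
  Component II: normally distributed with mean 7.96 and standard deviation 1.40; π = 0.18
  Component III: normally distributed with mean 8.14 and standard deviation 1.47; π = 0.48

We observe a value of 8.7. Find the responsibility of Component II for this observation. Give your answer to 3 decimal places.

Posterior ∝ prior × likelihood, so P(k | x) ∝ P(Z=k) f_k(x); normalise over all components.
Component likelihoods at x = 8.7:
  L_I = 0.00479724
  L_II = 0.247807
  L_III = 0.252394
Weight by the priors:
  P(Z=I)·L_I = 0.34 × 0.00479724 = 0.00163106
  P(Z=II)·L_II = 0.18 × 0.247807 = 0.0446053
  P(Z=III)·L_III = 0.48 × 0.252394 = 0.121149
Sum: 0.00163106 + 0.0446053 + 0.121149 = 0.167386
P(Component II | the observation) = 0.0446053 / 0.167386 ≈ 0.266

0.266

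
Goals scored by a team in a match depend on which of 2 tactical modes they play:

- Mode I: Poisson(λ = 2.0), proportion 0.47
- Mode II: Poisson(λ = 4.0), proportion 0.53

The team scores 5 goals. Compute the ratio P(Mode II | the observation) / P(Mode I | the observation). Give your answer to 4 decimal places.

4.8836

The posterior odds equal the prior odds times the likelihood ratio: (P(Z=i)/P(Z=j))·(f_i(x)/f_j(x)).
Evaluate each component's likelihood at the observed value:
  L_I = e^(−2.0)·2.0^5/5! = 0.0360894
  L_II = e^(−4.0)·4.0^5/5! = 0.156293
0.0828355 / 0.016962 ≈ 4.8836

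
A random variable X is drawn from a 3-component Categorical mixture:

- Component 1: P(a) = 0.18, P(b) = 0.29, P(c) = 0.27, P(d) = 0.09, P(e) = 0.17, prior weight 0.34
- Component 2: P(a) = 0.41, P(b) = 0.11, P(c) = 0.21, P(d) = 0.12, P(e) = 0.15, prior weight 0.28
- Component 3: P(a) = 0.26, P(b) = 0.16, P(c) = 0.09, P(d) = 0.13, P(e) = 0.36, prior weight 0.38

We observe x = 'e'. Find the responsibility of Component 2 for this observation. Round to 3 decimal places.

The responsibility of component k is π_k f_k(x) divided by Σ_j π_j f_j(x).
Evaluate each component's likelihood at the observed value:
  L_1 = 0.17
  L_2 = 0.15
  L_3 = 0.36
Weight by the priors:
  π_1·L_1 = 0.34 × 0.17 = 0.0578
  π_2·L_2 = 0.28 × 0.15 = 0.042
  π_3·L_3 = 0.38 × 0.36 = 0.1368
Sum: 0.0578 + 0.042 + 0.1368 = 0.2366
P(Component 2 | data) = 0.042 / 0.2366 ≈ 0.178

0.178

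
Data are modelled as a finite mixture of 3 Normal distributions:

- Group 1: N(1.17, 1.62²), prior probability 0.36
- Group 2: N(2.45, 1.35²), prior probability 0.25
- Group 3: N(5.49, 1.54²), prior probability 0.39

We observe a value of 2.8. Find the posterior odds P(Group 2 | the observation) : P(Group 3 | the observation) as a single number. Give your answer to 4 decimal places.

Posterior odds = (π_i f_i(x)) / (π_j f_j(x)); the normalising sum cancels.
Evaluate each component's likelihood at the observed value:
  f_1 = (1/(1.62·√(2π)))·exp(−(2.8−1.17)²/(2·1.62²)) = 0.246261·exp(-0.50619) = 0.148443
  f_2 = (1/(1.35·√(2π)))·exp(−(2.8−2.45)²/(2·1.35²)) = 0.295513·exp(-0.03361) = 0.285746
  f_3 = (1/(1.54·√(2π)))·exp(−(2.8−5.49)²/(2·1.54²)) = 0.259053·exp(-1.52557) = 0.0563432
0.0714366 / 0.0219738 ≈ 3.2510

3.2510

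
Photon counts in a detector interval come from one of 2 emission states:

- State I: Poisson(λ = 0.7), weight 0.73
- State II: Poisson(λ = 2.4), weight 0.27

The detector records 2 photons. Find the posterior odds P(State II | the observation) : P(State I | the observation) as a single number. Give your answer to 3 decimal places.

0.794

Only the two components matter; the odds are (w_i f_i(x)) / (w_j f_j(x)).
Component likelihoods at x = 2 photons:
  L_I = 0.121663
  L_II = 0.261268
Odds = (0.27/0.73) × (0.261268/0.121663) = 0.369863 × 2.14746 ≈ 0.794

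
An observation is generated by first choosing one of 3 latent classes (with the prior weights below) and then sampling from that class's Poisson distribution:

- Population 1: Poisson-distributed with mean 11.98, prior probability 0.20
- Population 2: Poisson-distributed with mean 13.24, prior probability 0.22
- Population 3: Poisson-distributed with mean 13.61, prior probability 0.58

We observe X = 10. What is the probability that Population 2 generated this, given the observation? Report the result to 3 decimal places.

0.218

The responsibility of component k is π_k f_k(x) divided by Σ_j π_j f_j(x).
Component likelihoods at x = 10:
  f_1 = e^(−11.98)·11.98^10/10! = 0.105186
  f_2 = e^(−13.24)·13.24^10/10! = 0.0811069
  f_3 = e^(−13.61)·13.61^10/10! = 0.0738024
Prior × likelihood for each component:
  π_1·f_1 = 0.20 × 0.105186 = 0.0210372
  π_2·f_2 = 0.22 × 0.0811069 = 0.0178435
  π_3·f_3 = 0.58 × 0.0738024 = 0.0428054
Sum: 0.0210372 + 0.0178435 + 0.0428054 = 0.0816861
Responsibility of Population 2: 0.0178435 / 0.0816861 ≈ 0.218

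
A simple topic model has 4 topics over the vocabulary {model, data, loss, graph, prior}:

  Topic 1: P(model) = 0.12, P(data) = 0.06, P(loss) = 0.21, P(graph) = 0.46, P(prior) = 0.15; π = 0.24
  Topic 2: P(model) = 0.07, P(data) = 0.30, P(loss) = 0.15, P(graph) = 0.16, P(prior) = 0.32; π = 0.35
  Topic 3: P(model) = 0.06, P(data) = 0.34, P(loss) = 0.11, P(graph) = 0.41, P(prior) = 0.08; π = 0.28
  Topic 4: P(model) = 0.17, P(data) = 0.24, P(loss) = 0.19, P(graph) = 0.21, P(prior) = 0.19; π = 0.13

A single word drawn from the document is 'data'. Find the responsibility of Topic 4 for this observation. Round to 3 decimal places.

0.127

The responsibility of component k is P(Z=k) f_k(x) divided by Σ_j P(Z=j) f_j(x).
Categorical probabilities:
  f_1 = 0.06
  f_2 = 0.3
  f_3 = 0.34
  f_4 = 0.24
Weight by the priors:
  P(Z=1)·f_1 = 0.24 × 0.06 = 0.0144
  P(Z=2)·f_2 = 0.35 × 0.3 = 0.105
  P(Z=3)·f_3 = 0.28 × 0.34 = 0.0952
  P(Z=4)·f_4 = 0.13 × 0.24 = 0.0312
Denominator: 0.0144 + 0.105 + 0.0952 + 0.0312 = 0.2458
Responsibility of Topic 4: 0.0312 / 0.2458 ≈ 0.127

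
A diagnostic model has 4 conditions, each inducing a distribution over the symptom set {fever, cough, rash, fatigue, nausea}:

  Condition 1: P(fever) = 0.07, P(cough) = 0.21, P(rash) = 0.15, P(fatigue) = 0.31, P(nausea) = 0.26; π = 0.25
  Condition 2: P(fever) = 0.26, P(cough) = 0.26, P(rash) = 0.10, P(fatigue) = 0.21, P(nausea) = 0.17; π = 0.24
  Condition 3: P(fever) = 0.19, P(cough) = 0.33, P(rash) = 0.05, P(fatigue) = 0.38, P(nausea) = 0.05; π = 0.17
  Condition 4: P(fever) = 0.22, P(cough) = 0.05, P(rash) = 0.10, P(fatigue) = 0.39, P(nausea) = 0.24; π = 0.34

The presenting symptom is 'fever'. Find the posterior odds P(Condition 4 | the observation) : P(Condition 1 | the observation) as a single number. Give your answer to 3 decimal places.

4.274

Since P(k|x) ∝ w_k f_k(x), the posterior odds are w_i f_i(x) / (w_j f_j(x)).
Categorical probabilities:
  f_1 = P(fever | comp) = 0.07
  f_2 = P(fever | comp) = 0.26
  f_3 = P(fever | comp) = 0.19
  f_4 = P(fever | comp) = 0.22
Odds = (0.34/0.25) × (0.22/0.07) = 1.36 × 3.14286 ≈ 4.274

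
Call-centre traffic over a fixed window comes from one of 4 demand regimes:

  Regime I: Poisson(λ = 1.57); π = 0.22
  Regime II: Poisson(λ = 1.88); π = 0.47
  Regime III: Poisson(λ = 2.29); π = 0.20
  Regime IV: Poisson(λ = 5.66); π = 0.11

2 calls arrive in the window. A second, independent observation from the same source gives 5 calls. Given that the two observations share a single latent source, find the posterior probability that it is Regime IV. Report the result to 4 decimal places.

By Bayes' theorem, P(k | x) = π_k f_k(x) / Σ_j π_j f_j(x).
Since both observations come from the same component, the likelihood for component k is f_k(x₁)·f_k(x₂).
  p_I = [e^(−1.57)·1.57^2/2! = 0.256405] × [0.0165377] = 0.00424035
  p_II = [e^(−1.88)·1.88^2/2! = 0.269657] × [0.0298631] = 0.00805279
  p_III = [e^(−2.29)·2.29^2/2! = 0.265526] × [0.0531449] = 0.0141113
  p_IV = [e^(−5.66)·5.66^2/2! = 0.0557823] × [0.168575] = 0.00940352
Weight by the priors:
  π_I·p_I = 0.22 × 0.00424035 = 0.000932877
  π_II·p_II = 0.47 × 0.00805279 = 0.00378481
  π_III·p_III = 0.20 × 0.0141113 = 0.00282227
  π_IV·p_IV = 0.11 × 0.00940352 = 0.00103439
Marginal: 0.000932877 + 0.00378481 + 0.00282227 + 0.00103439 = 0.00857434
P(Regime IV | x₁, x₂) = 0.00103439 / 0.00857434 ≈ 0.1206

0.1206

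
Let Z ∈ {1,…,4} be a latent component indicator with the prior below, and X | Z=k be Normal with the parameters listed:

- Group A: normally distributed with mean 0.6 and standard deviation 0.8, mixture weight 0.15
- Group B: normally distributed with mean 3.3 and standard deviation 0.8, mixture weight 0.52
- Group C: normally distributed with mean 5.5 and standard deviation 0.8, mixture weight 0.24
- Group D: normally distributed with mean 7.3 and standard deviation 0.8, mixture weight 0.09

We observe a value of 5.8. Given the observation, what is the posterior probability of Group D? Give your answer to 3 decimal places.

0.064

P(component k | x) = π_k·f_k(x) / marginal(x), where marginal(x) = Σ_j π_j·f_j(x).
Component likelihoods at x = 5.8:
  f_A = (1/(0.8·√(2π)))·exp(−(5.8−0.6)²/(2·0.8²)) = 0.498678·exp(-21.12500) = 3.33695e-10
  f_B = (1/(0.8·√(2π)))·exp(−(5.8−3.3)²/(2·0.8²)) = 0.498678·exp(-4.88281) = 0.00377782
  f_C = (1/(0.8·√(2π)))·exp(−(5.8−5.5)²/(2·0.8²)) = 0.498678·exp(-0.07031) = 0.464819
  f_D = (1/(0.8·√(2π)))·exp(−(5.8−7.3)²/(2·0.8²)) = 0.498678·exp(-1.75781) = 0.0859828
Prior × likelihood for each component:
  π_A·f_A = 0.15 × 3.33695e-10 = 5.00542e-11
  π_B·f_B = 0.52 × 0.00377782 = 0.00196447
  π_C·f_C = 0.24 × 0.464819 = 0.111557
  π_D·f_D = 0.09 × 0.0859828 = 0.00773846
Denominator: 5.00542e-11 + 0.00196447 + 0.111557 + 0.00773846 = 0.121259
So the posterior for Group D is 0.00773846 / 0.121259 ≈ 0.064.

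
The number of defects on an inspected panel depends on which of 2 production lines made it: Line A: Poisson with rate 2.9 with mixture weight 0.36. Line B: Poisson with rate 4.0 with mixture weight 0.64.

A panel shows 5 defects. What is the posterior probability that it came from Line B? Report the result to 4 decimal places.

0.7471

By Bayes' theorem, P(k | x) = P(Z=k) f_k(x) / Σ_j P(Z=j) f_j(x).
Component likelihoods at x = 5 defects:
  f_A = e^(−2.9)·2.9^5/5! = 0.0940491
  f_B = e^(−4.0)·4.0^5/5! = 0.156293
Unnormalised posteriors:
  P(Z=A)·f_A = 0.36 × 0.0940491 = 0.0338577
  P(Z=B)·f_B = 0.64 × 0.156293 = 0.100028
Marginal: 0.0338577 + 0.100028 = 0.133885
So the posterior for Line B is 0.100028 / 0.133885 ≈ 0.7471.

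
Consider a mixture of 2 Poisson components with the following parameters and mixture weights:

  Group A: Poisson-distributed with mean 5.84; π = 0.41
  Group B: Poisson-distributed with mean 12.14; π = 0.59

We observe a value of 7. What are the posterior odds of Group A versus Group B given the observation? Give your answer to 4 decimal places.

2.2560

Only the two components matter; the odds are (w_i f_i(x)) / (w_j f_j(x)).
Component likelihoods at x = 7:
  L_A = 0.133715
  L_B = 0.0411875
Odds = (0.41/0.59) × (0.133715/0.0411875) = 0.694915 × 3.24649 ≈ 2.2560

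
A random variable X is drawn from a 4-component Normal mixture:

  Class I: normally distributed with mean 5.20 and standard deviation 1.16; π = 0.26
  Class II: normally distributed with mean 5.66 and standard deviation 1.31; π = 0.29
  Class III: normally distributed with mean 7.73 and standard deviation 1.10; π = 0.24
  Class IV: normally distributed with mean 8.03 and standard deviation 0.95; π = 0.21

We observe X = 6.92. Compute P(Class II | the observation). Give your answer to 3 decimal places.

The responsibility of component k is w_k f_k(x) divided by Σ_j w_j f_j(x).
Normal densities:
  f_I = (1/(1.16·√(2π)))·exp(−(6.92−5.20)²/(2·1.16²)) = 0.343916·exp(-1.09929) = 0.114561
  f_II = (1/(1.31·√(2π)))·exp(−(6.92−5.66)²/(2·1.31²)) = 0.304536·exp(-0.46256) = 0.191757
  f_III = (1/(1.10·√(2π)))·exp(−(6.92−7.73)²/(2·1.10²)) = 0.362675·exp(-0.27112) = 0.27655
  f_IV = (1/(0.95·√(2π)))·exp(−(6.92−8.03)²/(2·0.95²)) = 0.419939·exp(-0.68260) = 0.212195
Prior × likelihood for each component:
  w_I·f_I = 0.26 × 0.114561 = 0.0297859
  w_II·f_II = 0.29 × 0.191757 = 0.0556095
  w_III·f_III = 0.24 × 0.27655 = 0.0663719
  w_IV·f_IV = 0.21 × 0.212195 = 0.044561
Normaliser: 0.0297859 + 0.0556095 + 0.0663719 + 0.044561 = 0.196328
Responsibility of Class II: 0.0556095 / 0.196328 ≈ 0.283

0.283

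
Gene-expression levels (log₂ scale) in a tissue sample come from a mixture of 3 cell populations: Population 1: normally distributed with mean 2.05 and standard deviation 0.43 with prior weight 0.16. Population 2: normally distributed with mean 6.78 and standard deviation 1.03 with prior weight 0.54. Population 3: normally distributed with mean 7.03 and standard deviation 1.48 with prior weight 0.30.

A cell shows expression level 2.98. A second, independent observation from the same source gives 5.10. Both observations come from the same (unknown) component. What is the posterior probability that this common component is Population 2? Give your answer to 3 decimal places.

Apply Bayes' rule: the posterior for each component is proportional to its prior times its likelihood at x.
Since both observations come from the same component, the likelihood for component k is f_k(x₁)·f_k(x₂).
  p_1 = [0.0894746] × [1.10294e-11] = 9.8685e-13
  p_2 = [0.000429006] × [0.102418] = 4.39381e-05
  p_3 = [0.00637635] × [0.11518] = 0.000734428
Multiply by the mixture weights:
  P(Z=1)·p_1 = 0.16 × 9.8685e-13 = 1.57896e-13
  P(Z=2)·p_2 = 0.54 × 4.39381e-05 = 2.37266e-05
  P(Z=3)·p_3 = 0.30 × 0.000734428 = 0.000220328
Denominator: 1.57896e-13 + 2.37266e-05 + 0.000220328 = 0.000244055
So the posterior for Population 2 is 2.37266e-05 / 0.000244055 ≈ 0.097.

0.097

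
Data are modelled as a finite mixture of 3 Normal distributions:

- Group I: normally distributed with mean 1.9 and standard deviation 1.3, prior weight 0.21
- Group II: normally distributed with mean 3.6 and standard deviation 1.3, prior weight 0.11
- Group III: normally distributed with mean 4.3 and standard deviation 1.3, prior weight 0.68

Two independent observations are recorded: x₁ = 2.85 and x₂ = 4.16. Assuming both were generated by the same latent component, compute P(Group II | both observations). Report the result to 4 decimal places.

0.1756

Posterior ∝ prior × likelihood, so P(k | x) ∝ w_k f_k(x); normalise over all components.
Since both observations come from the same component, the likelihood for component k is f_k(x₁)·f_k(x₂).
  f_I = [(1/(1.3·√(2π)))·exp(−(2.85−1.9)²/(2·1.3²)) = 0.306879·exp(-0.26701) = 0.234966] × [0.0677164] = 0.015911
  f_II = [(1/(1.3·√(2π)))·exp(−(2.85−3.6)²/(2·1.3²)) = 0.306879·exp(-0.16642) = 0.259831] × [0.279687] = 0.0726714
  f_III = [(1/(1.3·√(2π)))·exp(−(2.85−4.3)²/(2·1.3²)) = 0.306879·exp(-0.62204) = 0.164747] × [0.305104] = 0.050265
Prior × likelihood for each component:
  w_I·f_I = 0.21 × 0.015911 = 0.00334132
  w_II·f_II = 0.11 × 0.0726714 = 0.00799386
  w_III·f_III = 0.68 × 0.050265 = 0.0341802
Sum: 0.00334132 + 0.00799386 + 0.0341802 = 0.0455154
P(Group II | x₁, x₂) = 0.00799386 / 0.0455154 ≈ 0.1756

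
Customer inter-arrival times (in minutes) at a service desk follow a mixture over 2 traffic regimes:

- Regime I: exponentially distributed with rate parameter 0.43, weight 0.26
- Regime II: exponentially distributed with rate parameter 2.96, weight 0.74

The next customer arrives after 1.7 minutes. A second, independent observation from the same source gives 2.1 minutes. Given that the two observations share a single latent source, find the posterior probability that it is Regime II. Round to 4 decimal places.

P(component k | x) = P(Z=k)·f_k(x) / marginal(x), where marginal(x) = Σ_j P(Z=j)·f_j(x).
Since both observations come from the same component, the likelihood for component k is f_k(x₁)·f_k(x₂).
  L_I = [0.43·e^(−0.43·1.7) = 0.43·e^(−0.7310) = 0.207014] × [0.174301] = 0.0360828
  L_II = [2.96·e^(−2.96·1.7) = 2.96·e^(−5.0320) = 0.0193162] × [0.00591177] = 0.000114193
Unnormalised posteriors:
  P(Z=I)·L_I = 0.26 × 0.0360828 = 0.00938152
  P(Z=II)·L_II = 0.74 × 0.000114193 = 8.45027e-05
Normaliser: 0.00938152 + 8.45027e-05 = 0.00946602
So the posterior for Regime II is 8.45027e-05 / 0.00946602 ≈ 0.0089.

0.0089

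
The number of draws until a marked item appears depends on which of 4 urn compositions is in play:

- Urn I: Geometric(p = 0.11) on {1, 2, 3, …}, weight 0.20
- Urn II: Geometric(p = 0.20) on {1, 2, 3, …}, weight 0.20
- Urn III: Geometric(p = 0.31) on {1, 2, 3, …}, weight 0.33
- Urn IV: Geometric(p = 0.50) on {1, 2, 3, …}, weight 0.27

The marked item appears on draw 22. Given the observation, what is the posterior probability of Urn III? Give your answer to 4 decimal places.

P(component k | x) = P(Z=k)·f_k(x) / marginal(x), where marginal(x) = Σ_j P(Z=j)·f_j(x).
Evaluate each component's likelihood at the observed value:
  p_I = 0.11·(1−0.11)^21 = 0.11·0.0865347 = 0.00951881
  p_II = 0.20·(1−0.20)^21 = 0.20·0.00922337 = 0.00184467
  p_III = 0.31·(1−0.31)^21 = 0.31·0.000412887 = 0.000127995
  p_IV = 0.50·(1−0.50)^21 = 0.50·4.76837e-07 = 2.38419e-07
Weight by the priors:
  P(Z=I)·p_I = 0.20 × 0.00951881 = 0.00190376
  P(Z=II)·p_II = 0.20 × 0.00184467 = 0.000368935
  P(Z=III)·p_III = 0.33 × 0.000127995 = 4.22383e-05
  P(Z=IV)·p_IV = 0.27 × 2.38419e-07 = 6.4373e-08
Evidence: 0.00190376 + 0.000368935 + 4.22383e-05 + 6.4373e-08 = 0.002315
So the posterior for Urn III is 4.22383e-05 / 0.002315 ≈ 0.0182.

0.0182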